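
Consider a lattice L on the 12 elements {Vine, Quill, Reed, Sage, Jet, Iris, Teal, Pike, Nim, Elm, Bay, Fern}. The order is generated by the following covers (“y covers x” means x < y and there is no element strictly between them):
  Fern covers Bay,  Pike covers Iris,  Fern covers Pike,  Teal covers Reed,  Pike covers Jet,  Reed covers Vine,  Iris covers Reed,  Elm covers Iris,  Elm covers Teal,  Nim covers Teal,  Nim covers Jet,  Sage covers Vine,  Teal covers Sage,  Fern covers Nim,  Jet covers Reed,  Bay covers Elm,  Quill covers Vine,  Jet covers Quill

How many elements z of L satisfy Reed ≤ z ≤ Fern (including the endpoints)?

9

The interval [Reed, Fern] = {Bay, Elm, Fern, Iris, Jet, Nim, Pike, Reed, Teal}, which has 9 elements.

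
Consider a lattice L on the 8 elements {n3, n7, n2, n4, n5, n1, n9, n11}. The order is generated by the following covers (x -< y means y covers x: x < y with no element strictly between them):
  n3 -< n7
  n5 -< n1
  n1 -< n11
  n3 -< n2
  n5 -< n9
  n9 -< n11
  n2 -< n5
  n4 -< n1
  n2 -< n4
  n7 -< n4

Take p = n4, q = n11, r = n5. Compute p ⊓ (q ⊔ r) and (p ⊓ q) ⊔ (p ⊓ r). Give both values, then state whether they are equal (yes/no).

q ⊔ r = n11, so p ⊓ (q ⊔ r) = n4 ⊓ n11 = n4.
p ⊓ q = n4 and p ⊓ r = n2, so (p ⊓ q) ⊔ (p ⊓ r) = n4 ⊔ n2 = n4.
Equal: yes.

n4; n4; yes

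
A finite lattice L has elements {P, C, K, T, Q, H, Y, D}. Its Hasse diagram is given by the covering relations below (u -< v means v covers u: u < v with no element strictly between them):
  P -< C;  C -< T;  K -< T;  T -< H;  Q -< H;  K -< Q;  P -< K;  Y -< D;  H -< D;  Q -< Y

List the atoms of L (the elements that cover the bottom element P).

C, K

The atoms are exactly the elements that cover P: C, K.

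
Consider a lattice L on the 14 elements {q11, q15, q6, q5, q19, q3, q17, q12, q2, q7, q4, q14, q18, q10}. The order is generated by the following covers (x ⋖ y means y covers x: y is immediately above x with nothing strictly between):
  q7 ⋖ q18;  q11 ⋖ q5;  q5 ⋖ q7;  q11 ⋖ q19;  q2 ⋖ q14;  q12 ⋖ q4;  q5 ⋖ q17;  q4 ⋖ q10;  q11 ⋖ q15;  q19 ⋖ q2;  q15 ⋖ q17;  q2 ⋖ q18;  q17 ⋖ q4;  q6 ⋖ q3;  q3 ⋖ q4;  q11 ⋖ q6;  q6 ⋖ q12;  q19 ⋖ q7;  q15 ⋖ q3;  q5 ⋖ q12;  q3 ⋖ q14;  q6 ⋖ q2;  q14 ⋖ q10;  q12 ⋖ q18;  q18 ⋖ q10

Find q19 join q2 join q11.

Common upper bounds of {q19, q2, q11}: q10, q14, q18, q2.
The least among these is q2.

q2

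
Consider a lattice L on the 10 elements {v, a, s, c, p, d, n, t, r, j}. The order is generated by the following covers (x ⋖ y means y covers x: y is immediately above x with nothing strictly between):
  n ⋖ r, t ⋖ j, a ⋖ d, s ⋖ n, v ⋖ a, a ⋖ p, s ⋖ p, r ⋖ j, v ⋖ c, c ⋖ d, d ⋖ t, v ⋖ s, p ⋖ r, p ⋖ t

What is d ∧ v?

Common lower bounds of {d, v}: v.
The greatest among these is v.

v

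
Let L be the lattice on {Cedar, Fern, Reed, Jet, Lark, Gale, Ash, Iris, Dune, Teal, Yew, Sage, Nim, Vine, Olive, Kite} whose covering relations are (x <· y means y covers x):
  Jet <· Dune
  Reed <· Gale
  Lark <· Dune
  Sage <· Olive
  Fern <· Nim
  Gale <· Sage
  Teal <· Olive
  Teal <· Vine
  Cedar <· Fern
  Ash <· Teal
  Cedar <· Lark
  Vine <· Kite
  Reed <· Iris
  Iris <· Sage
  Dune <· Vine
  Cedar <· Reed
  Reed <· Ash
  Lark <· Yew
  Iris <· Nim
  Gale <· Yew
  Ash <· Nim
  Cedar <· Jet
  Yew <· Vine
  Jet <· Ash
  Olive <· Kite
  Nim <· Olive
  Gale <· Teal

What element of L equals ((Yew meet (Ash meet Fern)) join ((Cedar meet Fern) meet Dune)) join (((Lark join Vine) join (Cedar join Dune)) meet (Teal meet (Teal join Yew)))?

Ash ∧ Fern = Cedar
Yew ∧ Cedar = Cedar
Cedar ∧ Fern = Cedar
Cedar ∧ Dune = Cedar
Cedar ∨ Cedar = Cedar
Lark ∨ Vine = Vine
Cedar ∨ Dune = Dune
Vine ∨ Dune = Vine
Teal ∨ Yew = Vine
Teal ∧ Vine = Teal
Vine ∧ Teal = Teal
Cedar ∨ Teal = Teal

Teal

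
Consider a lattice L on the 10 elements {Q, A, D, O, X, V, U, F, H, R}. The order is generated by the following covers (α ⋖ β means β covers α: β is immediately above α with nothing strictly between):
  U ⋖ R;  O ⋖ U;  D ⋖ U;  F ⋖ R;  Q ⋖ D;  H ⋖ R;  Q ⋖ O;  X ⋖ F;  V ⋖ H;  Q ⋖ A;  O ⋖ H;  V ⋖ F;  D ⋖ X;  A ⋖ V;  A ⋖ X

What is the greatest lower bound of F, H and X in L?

A

Common lower bounds of {F, H, X}: A, Q.
The greatest among these is A.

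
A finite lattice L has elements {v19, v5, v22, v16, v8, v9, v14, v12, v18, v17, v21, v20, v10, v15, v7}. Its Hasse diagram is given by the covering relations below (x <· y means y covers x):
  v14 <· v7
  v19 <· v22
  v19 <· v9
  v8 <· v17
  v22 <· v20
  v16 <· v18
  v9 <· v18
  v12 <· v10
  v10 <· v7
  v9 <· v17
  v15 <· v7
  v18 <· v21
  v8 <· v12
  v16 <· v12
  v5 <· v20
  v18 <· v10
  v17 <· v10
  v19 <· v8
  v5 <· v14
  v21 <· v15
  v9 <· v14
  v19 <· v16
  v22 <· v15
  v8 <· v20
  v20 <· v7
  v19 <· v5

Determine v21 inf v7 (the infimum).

v21

Common lower bounds of {v21, v7}: v16, v18, v19, v21, v9.
The greatest among these is v21.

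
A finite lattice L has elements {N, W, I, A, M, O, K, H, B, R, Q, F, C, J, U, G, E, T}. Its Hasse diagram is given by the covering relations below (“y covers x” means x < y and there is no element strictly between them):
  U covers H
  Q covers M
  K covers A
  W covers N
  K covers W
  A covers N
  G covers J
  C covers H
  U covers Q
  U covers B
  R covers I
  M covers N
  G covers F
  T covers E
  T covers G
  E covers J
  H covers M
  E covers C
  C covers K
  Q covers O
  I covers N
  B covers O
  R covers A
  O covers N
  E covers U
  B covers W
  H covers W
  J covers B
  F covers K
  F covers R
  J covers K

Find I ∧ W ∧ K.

Common lower bounds of {I, W, K}: N.
The greatest among these is N.

N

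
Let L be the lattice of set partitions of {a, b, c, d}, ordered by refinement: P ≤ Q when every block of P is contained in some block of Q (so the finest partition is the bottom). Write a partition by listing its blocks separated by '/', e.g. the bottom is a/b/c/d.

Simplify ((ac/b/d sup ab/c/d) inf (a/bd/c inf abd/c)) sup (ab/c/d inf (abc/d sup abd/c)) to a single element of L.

ab/c/d

ac/b/d ∨ ab/c/d = abc/d
a/bd/c ∧ abd/c = a/bd/c
abc/d ∧ a/bd/c = a/b/c/d
abc/d ∨ abd/c = abcd
ab/c/d ∧ abcd = ab/c/d
a/b/c/d ∨ ab/c/d = ab/c/d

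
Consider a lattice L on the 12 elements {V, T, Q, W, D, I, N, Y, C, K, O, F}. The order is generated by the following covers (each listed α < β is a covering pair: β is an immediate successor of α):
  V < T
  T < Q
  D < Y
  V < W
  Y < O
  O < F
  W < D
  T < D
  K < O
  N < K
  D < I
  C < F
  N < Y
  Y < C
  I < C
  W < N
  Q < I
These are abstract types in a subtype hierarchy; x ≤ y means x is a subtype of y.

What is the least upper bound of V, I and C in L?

C

Common upper bounds of {V, I, C}: C, F.
The least among these is C.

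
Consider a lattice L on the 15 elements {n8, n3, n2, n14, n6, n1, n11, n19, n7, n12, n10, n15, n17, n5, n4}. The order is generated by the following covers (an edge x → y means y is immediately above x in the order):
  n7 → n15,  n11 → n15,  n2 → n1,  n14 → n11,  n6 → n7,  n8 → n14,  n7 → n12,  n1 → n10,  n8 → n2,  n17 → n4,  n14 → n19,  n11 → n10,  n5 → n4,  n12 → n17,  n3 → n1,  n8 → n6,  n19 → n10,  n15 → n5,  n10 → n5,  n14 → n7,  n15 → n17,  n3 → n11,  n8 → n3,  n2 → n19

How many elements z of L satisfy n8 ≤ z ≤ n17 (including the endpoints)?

The interval [n8, n17] = {n11, n12, n14, n15, n17, n3, n6, n7, n8}, which has 9 elements.

9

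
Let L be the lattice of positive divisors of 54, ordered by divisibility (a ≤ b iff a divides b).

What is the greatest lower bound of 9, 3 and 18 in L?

3

Common lower bounds of {9, 3, 18}: 1, 3.
The greatest among these is 3.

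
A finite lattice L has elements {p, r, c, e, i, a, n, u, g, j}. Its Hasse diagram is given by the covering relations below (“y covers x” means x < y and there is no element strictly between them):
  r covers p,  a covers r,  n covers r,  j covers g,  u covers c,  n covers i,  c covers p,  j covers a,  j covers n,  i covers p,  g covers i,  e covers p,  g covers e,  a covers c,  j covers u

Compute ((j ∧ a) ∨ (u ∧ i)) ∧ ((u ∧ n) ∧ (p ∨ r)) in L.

p

j ∧ a = a
u ∧ i = p
a ∨ p = a
u ∧ n = p
p ∨ r = r
p ∧ r = p
a ∧ p = p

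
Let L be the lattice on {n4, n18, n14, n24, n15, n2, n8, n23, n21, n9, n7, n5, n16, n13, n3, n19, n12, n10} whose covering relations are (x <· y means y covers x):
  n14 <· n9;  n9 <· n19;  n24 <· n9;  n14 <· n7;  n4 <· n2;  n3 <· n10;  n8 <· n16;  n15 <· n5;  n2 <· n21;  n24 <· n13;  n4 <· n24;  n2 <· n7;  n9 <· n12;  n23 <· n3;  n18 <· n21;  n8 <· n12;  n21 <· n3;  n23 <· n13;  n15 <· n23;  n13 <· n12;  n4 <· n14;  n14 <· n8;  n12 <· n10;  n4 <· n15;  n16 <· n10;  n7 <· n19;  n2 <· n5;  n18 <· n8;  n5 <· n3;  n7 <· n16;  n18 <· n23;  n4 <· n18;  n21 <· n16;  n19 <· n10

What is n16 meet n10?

n16

Common lower bounds of {n16, n10}: n14, n16, n18, n2, n21, n4, n7, n8.
The greatest among these is n16.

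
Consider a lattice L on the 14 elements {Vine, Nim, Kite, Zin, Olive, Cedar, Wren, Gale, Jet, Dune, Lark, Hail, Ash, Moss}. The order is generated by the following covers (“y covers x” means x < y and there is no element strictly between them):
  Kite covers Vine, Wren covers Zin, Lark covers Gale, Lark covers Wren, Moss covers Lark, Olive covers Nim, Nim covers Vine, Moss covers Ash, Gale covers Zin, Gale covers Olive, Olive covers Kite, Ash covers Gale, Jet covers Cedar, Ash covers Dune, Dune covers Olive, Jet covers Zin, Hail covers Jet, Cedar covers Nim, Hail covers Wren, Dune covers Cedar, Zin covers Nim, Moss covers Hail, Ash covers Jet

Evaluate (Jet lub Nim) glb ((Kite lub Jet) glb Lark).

Jet ∨ Nim = Jet
Kite ∨ Jet = Ash
Ash ∧ Lark = Gale
Jet ∧ Gale = Zin

Zin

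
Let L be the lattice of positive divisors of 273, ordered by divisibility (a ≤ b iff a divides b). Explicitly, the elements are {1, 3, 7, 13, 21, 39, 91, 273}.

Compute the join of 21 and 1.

Common upper bounds of {21, 1}: 21, 273.
The least among these is 21.

21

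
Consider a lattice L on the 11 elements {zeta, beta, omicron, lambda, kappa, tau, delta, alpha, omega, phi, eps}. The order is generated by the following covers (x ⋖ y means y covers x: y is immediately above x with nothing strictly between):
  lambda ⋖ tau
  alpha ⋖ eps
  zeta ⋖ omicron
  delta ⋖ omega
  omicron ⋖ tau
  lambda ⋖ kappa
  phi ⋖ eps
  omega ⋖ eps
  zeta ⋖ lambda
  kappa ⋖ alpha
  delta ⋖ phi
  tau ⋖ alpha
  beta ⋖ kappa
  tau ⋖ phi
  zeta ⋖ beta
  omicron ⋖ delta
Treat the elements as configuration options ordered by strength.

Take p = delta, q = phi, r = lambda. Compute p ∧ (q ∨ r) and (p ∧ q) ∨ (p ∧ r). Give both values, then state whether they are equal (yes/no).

q ∨ r = phi, so p ∧ (q ∨ r) = delta ∧ phi = delta.
p ∧ q = delta and p ∧ r = zeta, so (p ∧ q) ∨ (p ∧ r) = delta ∨ zeta = delta.
Equal: yes.

delta; delta; yes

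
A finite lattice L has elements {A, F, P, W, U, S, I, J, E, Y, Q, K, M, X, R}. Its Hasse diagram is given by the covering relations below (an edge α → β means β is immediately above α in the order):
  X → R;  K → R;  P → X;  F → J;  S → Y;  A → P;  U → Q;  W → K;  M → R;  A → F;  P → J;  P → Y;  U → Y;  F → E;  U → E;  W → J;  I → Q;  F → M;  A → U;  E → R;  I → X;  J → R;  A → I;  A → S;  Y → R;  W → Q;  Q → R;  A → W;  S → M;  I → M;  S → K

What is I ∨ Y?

R

Common upper bounds of {I, Y}: R.
The least among these is R.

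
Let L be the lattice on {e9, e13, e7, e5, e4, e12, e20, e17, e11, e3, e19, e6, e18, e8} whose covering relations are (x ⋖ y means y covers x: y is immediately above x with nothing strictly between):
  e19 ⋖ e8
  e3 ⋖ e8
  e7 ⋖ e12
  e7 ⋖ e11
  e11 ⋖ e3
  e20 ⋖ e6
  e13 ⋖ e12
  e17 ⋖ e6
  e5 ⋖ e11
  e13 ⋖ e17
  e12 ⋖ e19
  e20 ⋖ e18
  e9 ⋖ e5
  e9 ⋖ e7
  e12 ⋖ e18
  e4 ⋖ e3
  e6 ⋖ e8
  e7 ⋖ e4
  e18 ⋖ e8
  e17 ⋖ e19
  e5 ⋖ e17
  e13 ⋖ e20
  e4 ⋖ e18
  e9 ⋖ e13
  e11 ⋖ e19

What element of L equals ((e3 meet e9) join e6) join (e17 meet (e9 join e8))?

e3 ∧ e9 = e9
e9 ∨ e6 = e6
e9 ∨ e8 = e8
e17 ∧ e8 = e17
e6 ∨ e17 = e6

e6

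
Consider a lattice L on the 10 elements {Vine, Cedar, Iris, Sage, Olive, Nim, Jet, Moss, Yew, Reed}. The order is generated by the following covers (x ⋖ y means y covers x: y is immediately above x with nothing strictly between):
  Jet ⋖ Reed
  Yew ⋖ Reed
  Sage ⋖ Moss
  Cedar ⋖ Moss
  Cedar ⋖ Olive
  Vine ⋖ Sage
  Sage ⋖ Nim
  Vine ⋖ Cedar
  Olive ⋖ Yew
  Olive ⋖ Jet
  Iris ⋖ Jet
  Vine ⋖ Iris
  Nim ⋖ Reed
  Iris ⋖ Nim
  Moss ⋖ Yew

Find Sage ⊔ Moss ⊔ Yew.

Common upper bounds of {Sage, Moss, Yew}: Reed, Yew.
The least among these is Yew.

Yew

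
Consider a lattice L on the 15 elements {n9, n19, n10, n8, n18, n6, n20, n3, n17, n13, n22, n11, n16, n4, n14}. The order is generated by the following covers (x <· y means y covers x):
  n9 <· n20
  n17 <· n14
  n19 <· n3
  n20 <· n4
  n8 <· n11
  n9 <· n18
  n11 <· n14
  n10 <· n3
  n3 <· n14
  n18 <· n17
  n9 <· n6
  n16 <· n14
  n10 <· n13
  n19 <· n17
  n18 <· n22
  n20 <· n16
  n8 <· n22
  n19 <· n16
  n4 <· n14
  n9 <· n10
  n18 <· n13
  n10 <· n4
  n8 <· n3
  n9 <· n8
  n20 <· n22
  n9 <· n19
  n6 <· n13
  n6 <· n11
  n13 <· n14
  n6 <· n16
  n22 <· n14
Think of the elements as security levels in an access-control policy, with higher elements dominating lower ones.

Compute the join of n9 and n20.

n20

Common upper bounds of {n9, n20}: n14, n16, n20, n22, n4.
The least among these is n20.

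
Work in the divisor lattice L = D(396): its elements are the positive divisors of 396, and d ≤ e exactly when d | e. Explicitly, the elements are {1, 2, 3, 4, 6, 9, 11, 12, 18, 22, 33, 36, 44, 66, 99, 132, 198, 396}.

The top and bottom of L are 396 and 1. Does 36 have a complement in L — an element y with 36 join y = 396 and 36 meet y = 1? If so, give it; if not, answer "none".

11

Need y with 36 ∨ y = 396 and 36 ∧ y = 1.
Checking each element gives: 11.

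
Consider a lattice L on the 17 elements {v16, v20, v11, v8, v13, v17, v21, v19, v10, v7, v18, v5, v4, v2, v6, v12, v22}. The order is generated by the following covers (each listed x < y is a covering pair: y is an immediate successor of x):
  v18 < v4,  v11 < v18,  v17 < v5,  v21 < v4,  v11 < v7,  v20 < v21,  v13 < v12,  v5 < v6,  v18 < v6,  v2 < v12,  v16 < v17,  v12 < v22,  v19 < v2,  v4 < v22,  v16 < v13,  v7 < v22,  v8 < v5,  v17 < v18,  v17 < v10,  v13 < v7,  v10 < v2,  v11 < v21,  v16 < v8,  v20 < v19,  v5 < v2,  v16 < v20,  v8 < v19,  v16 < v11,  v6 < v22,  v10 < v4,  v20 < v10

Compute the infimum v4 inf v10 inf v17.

Common lower bounds of {v4, v10, v17}: v16, v17.
The greatest among these is v17.

v17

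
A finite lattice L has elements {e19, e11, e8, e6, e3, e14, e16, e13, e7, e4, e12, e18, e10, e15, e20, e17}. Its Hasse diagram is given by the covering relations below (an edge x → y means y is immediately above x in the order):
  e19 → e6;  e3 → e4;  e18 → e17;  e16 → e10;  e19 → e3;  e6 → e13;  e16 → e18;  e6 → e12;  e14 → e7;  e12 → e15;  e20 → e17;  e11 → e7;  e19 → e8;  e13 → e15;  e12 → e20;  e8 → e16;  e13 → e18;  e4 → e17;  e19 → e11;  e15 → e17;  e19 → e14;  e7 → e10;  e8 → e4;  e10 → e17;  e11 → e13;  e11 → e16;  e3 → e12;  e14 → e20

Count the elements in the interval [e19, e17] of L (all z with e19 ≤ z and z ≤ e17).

16

The interval [e19, e17] = {e10, e11, e12, e13, e14, e15, e16, e17, e18, e19, e20, e3, e4, e6, e7, e8}, which has 16 elements.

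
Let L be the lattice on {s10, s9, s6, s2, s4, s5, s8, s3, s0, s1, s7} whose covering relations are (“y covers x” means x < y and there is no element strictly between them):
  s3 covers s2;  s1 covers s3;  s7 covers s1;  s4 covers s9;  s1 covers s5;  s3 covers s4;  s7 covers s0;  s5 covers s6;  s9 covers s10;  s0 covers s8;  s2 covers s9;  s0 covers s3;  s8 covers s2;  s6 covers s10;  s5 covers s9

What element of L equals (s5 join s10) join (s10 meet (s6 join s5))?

s5 ∨ s10 = s5
s6 ∨ s5 = s5
s10 ∧ s5 = s10
s5 ∨ s10 = s5

s5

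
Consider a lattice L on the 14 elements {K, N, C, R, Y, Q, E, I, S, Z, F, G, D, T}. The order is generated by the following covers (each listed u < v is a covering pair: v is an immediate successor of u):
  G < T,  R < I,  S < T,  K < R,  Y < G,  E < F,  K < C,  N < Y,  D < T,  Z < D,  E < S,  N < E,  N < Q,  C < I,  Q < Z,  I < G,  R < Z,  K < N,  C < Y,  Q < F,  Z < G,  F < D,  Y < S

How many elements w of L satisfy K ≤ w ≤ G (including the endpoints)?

The interval [K, G] = {C, G, I, K, N, Q, R, Y, Z}, which has 9 elements.

9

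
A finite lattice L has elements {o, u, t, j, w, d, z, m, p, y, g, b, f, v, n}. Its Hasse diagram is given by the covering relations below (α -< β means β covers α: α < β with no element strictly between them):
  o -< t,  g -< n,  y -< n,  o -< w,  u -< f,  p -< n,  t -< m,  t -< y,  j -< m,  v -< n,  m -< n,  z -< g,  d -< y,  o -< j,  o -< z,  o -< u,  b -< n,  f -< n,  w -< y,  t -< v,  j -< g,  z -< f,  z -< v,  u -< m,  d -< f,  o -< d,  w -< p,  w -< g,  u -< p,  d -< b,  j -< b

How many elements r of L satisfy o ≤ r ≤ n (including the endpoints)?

15

The interval [o, n] = {b, d, f, g, j, m, n, o, p, t, u, v, w, y, z}, which has 15 elements.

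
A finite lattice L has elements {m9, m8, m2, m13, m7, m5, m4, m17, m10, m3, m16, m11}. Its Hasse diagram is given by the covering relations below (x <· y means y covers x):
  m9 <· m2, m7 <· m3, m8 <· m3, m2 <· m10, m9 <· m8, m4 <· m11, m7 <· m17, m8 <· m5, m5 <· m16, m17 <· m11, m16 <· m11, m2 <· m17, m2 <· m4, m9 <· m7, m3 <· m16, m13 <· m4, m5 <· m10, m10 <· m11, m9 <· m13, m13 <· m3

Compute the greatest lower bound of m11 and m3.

m3

Common lower bounds of {m11, m3}: m13, m3, m7, m8, m9.
The greatest among these is m3.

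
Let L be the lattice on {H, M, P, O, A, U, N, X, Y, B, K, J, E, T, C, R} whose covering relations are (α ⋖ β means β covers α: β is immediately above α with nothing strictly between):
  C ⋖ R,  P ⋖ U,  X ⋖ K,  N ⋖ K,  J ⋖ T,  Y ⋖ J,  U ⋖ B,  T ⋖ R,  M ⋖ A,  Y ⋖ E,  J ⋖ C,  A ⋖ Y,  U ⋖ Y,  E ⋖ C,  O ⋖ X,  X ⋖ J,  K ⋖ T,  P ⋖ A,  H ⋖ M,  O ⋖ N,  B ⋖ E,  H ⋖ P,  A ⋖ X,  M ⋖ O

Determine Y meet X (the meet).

Common lower bounds of {Y, X}: A, H, M, P.
The greatest among these is A.

A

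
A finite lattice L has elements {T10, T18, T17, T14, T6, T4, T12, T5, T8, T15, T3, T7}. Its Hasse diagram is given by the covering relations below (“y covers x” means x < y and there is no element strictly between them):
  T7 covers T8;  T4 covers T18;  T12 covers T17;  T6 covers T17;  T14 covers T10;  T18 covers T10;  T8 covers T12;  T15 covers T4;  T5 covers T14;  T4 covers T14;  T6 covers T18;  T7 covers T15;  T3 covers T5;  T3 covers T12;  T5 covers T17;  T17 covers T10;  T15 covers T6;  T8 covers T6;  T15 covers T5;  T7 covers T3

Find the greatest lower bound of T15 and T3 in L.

Common lower bounds of {T15, T3}: T10, T14, T17, T5.
The greatest among these is T5.

T5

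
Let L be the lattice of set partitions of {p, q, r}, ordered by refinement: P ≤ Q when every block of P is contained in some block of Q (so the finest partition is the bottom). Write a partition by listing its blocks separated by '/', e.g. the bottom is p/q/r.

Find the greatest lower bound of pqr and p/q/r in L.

Common lower bounds of {pqr, p/q/r}: p/q/r.
The greatest among these is p/q/r.

p/q/r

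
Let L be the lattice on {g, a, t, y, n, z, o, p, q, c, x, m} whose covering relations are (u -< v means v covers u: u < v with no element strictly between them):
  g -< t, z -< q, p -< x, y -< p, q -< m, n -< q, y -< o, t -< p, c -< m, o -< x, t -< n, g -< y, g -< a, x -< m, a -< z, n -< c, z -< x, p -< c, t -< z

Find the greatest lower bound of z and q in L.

z

Common lower bounds of {z, q}: a, g, t, z.
The greatest among these is z.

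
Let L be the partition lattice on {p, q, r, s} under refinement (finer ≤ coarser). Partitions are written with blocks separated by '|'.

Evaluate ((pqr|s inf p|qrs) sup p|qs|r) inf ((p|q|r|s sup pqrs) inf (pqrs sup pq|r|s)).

pqr|s ∧ p|qrs = p|qr|s
p|qr|s ∨ p|qs|r = p|qrs
p|q|r|s ∨ pqrs = pqrs
pqrs ∨ pq|r|s = pqrs
pqrs ∧ pqrs = pqrs
p|qrs ∧ pqrs = p|qrs

p|qrs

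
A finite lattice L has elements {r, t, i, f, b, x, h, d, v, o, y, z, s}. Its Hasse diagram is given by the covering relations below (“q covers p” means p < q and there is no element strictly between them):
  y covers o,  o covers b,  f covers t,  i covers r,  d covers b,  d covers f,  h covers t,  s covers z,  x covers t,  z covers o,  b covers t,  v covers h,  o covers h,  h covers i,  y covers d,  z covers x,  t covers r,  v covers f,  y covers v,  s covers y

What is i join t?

h

Common upper bounds of {i, t}: h, o, s, v, y, z.
The least among these is h.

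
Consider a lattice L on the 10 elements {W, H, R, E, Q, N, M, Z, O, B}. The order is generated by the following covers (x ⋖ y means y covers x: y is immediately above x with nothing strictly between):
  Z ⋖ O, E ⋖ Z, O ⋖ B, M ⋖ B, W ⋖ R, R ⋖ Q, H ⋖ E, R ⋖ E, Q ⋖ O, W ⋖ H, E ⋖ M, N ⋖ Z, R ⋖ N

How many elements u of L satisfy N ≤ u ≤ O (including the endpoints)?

3

The interval [N, O] = {N, O, Z}, which has 3 elements.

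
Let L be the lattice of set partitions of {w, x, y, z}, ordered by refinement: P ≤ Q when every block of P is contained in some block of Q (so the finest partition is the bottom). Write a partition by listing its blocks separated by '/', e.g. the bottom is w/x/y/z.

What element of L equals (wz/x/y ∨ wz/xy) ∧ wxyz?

wz/xy

wz/x/y ∨ wz/xy = wz/xy
wz/xy ∧ wxyz = wz/xy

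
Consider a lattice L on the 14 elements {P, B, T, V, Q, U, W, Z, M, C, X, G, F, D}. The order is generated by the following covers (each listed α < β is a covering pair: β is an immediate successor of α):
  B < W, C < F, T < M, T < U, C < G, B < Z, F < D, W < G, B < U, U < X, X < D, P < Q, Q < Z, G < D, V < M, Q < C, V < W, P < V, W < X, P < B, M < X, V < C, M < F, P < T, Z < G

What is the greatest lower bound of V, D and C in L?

Common lower bounds of {V, D, C}: P, V.
The greatest among these is V.

V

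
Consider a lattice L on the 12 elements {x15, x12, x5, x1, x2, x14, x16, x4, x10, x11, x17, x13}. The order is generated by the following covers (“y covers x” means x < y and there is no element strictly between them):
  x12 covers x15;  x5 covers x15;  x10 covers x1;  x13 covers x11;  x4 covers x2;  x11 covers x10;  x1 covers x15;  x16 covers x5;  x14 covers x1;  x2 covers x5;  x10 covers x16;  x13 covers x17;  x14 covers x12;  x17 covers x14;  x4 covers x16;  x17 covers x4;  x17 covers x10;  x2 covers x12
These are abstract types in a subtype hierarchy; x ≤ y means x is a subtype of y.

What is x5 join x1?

Common upper bounds of {x5, x1}: x10, x11, x13, x17.
The least among these is x10.

x10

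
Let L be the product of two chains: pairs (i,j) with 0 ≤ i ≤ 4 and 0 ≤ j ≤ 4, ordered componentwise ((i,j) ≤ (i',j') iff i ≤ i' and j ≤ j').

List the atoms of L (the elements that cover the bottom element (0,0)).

The atoms are exactly the elements that cover (0,0): (0,1), (1,0).

(0,1), (1,0)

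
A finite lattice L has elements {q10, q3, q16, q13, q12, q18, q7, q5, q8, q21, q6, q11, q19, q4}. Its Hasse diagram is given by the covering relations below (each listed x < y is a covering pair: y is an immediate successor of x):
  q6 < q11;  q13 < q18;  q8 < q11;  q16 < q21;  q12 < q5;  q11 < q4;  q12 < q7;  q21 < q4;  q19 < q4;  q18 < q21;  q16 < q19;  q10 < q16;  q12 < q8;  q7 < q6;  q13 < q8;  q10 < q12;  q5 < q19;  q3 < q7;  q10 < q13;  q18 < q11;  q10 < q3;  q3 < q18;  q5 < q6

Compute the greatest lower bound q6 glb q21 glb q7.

q3

Common lower bounds of {q6, q21, q7}: q10, q3.
The greatest among these is q3.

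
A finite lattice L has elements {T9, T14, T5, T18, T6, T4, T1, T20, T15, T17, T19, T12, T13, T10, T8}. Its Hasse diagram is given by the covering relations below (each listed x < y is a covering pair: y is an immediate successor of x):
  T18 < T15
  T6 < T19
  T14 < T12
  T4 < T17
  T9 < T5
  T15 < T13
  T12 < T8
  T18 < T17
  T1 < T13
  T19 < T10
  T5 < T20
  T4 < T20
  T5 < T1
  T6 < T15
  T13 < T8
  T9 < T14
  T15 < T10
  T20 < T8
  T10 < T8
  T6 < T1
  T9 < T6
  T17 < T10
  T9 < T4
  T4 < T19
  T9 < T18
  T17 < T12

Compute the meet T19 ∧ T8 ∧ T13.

T6

Common lower bounds of {T19, T8, T13}: T6, T9.
The greatest among these is T6.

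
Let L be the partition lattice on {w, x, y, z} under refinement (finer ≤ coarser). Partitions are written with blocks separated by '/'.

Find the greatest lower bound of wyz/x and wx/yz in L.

w/x/yz

The meet (common refinement) of wyz/x and wx/yz intersects blocks pairwise, giving w/x/yz.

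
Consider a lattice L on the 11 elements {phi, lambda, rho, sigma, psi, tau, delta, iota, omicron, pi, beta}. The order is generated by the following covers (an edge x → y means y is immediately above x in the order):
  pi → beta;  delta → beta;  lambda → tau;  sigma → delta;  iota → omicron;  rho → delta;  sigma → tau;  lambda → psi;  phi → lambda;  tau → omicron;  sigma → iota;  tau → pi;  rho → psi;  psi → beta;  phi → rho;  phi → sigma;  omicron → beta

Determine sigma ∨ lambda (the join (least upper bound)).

tau

Common upper bounds of {sigma, lambda}: beta, omicron, pi, tau.
The least among these is tau.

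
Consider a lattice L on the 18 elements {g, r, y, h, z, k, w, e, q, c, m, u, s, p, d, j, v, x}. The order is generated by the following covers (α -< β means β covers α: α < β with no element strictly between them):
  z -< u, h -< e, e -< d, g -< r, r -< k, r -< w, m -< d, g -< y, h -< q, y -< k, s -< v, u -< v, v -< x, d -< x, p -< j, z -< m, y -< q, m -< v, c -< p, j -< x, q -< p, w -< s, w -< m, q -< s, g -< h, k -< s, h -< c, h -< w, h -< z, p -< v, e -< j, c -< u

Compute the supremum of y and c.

p

Common upper bounds of {y, c}: j, p, v, x.
The least among these is p.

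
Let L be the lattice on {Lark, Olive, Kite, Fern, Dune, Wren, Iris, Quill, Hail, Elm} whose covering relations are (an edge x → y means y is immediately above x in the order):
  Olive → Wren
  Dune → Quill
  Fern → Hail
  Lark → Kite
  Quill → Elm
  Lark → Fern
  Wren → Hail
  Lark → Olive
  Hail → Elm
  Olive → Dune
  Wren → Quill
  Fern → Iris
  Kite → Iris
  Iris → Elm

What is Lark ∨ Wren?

Wren

Common upper bounds of {Lark, Wren}: Elm, Hail, Quill, Wren.
The least among these is Wren.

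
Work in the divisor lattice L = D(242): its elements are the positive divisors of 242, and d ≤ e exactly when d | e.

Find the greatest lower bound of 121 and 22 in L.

11

Common lower bounds of {121, 22}: 1, 11.
The greatest among these is 11.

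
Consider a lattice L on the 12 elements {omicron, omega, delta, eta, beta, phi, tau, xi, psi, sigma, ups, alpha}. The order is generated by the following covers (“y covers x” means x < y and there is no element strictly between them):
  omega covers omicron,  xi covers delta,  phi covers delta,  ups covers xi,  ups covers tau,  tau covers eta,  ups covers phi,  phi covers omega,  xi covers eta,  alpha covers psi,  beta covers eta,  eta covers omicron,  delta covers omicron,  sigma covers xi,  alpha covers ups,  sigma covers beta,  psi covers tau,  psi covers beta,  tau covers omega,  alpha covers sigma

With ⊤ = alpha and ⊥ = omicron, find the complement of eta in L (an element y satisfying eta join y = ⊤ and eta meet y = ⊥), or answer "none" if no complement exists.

For every candidate y, either eta ∨ y ≠ alpha or eta ∧ y ≠ omicron; no complement exists.

none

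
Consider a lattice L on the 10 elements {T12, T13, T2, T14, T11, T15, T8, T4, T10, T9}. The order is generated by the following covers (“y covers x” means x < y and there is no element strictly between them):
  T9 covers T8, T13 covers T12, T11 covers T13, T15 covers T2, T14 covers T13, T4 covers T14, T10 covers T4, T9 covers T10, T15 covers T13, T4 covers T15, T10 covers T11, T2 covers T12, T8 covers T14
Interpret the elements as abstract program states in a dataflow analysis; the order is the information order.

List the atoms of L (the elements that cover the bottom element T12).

The atoms are exactly the elements that cover T12: T13, T2.

T13, T2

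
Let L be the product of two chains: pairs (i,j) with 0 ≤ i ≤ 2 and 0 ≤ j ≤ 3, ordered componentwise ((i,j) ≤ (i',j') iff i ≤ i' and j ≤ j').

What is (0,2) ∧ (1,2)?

In a product of chains, the meet is componentwise min, giving (0,2).

(0,2)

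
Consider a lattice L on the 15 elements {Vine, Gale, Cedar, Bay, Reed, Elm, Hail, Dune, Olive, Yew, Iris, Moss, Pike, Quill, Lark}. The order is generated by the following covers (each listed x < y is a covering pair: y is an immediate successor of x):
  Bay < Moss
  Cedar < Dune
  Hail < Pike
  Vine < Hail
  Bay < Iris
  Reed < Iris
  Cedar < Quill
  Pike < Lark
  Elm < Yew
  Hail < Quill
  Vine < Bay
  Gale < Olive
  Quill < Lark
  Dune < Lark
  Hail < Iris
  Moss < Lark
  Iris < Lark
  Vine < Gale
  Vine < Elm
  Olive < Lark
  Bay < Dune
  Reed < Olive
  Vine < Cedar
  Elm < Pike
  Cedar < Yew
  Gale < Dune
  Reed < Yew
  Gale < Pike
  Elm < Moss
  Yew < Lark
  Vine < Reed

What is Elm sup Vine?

Elm

Common upper bounds of {Elm, Vine}: Elm, Lark, Moss, Pike, Yew.
The least among these is Elm.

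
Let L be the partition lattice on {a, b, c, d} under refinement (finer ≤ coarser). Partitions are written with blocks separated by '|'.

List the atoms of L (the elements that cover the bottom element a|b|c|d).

The atoms are exactly the elements that cover a|b|c|d: ab|c|d, ac|b|d, ad|b|c, a|bc|d, a|bd|c, a|b|cd.

ab|c|d, ac|b|d, ad|b|c, a|bc|d, a|bd|c, a|b|cd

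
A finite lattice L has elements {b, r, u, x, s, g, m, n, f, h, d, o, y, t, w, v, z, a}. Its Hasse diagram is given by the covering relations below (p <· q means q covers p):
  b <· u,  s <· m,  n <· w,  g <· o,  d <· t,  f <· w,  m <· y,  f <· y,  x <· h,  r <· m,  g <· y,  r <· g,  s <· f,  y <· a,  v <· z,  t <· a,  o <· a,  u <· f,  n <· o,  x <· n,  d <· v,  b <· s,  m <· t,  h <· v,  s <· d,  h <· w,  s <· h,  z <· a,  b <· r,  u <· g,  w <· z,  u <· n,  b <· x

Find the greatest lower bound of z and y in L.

Common lower bounds of {z, y}: b, f, s, u.
The greatest among these is f.

f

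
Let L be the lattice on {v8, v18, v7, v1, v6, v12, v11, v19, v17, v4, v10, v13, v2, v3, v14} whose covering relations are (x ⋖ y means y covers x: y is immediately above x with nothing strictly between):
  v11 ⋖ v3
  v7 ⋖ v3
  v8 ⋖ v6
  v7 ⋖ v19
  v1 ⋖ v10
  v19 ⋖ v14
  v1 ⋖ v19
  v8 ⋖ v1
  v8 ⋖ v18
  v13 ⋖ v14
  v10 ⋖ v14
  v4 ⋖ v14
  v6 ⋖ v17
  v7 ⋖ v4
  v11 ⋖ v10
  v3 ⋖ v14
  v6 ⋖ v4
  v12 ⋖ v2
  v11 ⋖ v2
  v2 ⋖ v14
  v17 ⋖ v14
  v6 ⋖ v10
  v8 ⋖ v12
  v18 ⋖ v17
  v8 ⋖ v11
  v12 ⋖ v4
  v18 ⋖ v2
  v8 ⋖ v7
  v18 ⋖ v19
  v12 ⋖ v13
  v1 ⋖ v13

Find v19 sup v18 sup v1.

v19

Common upper bounds of {v19, v18, v1}: v14, v19.
The least among these is v19.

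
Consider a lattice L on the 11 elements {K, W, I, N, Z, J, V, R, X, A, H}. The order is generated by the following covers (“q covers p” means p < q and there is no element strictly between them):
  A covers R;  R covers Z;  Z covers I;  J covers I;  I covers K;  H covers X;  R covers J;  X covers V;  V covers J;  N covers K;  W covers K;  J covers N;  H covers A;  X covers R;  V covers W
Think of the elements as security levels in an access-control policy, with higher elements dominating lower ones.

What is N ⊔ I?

J

Common upper bounds of {N, I}: A, H, J, R, V, X.
The least among these is J.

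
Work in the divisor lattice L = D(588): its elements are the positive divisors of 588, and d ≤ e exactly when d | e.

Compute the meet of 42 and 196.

Common lower bounds of {42, 196}: 1, 14, 2, 7.
The greatest among these is 14.

14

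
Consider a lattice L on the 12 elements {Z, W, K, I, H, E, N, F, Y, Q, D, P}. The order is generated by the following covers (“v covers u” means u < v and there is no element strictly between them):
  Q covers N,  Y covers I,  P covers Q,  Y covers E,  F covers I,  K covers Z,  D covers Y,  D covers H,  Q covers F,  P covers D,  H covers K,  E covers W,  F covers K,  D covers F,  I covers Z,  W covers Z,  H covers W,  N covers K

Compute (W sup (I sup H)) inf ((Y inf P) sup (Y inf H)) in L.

Y

I ∨ H = D
W ∨ D = D
Y ∧ P = Y
Y ∧ H = W
Y ∨ W = Y
D ∧ Y = Y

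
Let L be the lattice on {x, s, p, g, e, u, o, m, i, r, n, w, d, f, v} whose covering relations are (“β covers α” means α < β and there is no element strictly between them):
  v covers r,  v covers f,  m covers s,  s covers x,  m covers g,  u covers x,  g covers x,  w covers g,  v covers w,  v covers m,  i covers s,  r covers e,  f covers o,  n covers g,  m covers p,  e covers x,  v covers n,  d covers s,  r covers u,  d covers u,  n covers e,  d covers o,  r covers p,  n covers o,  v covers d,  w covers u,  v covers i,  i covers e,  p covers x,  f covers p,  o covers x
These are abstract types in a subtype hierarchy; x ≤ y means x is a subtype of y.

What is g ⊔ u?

Common upper bounds of {g, u}: v, w.
The least among these is w.

w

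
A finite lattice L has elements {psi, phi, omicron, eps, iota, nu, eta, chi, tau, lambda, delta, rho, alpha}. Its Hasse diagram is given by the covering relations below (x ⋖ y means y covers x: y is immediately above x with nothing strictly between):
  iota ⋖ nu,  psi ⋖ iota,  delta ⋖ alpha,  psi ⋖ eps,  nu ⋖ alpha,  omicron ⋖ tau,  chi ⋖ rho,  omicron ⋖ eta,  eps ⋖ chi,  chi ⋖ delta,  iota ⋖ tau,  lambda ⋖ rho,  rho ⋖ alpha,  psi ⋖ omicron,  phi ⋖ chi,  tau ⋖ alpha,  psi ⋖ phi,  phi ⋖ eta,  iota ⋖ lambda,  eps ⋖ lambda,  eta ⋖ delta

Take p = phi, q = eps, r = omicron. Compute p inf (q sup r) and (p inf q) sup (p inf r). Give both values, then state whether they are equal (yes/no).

phi; psi; no

q sup r = delta, so p inf (q sup r) = phi inf delta = phi.
p inf q = psi and p inf r = psi, so (p inf q) sup (p inf r) = psi sup psi = psi.
Equal: no.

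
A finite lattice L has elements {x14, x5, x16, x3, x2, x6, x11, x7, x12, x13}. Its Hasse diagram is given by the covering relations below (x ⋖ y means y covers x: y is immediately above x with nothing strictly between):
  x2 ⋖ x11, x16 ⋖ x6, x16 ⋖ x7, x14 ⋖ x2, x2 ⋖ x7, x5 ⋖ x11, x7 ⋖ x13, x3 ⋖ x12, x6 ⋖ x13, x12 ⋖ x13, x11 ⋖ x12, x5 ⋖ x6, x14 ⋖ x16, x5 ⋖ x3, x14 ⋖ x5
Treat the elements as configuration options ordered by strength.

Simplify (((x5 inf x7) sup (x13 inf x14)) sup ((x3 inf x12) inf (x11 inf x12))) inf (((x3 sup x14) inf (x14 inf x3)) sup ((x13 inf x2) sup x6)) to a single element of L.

x5

x5 ∧ x7 = x14
x13 ∧ x14 = x14
x14 ∨ x14 = x14
x3 ∧ x12 = x3
x11 ∧ x12 = x11
x3 ∧ x11 = x5
x14 ∨ x5 = x5
x3 ∨ x14 = x3
x14 ∧ x3 = x14
x3 ∧ x14 = x14
x13 ∧ x2 = x2
x2 ∨ x6 = x13
x14 ∨ x13 = x13
x5 ∧ x13 = x5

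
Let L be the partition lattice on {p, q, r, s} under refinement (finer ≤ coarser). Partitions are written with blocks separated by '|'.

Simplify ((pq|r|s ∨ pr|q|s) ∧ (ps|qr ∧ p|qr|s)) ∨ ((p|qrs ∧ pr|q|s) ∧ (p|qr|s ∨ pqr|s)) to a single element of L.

pq|r|s ∨ pr|q|s = pqr|s
ps|qr ∧ p|qr|s = p|qr|s
pqr|s ∧ p|qr|s = p|qr|s
p|qrs ∧ pr|q|s = p|q|r|s
p|qr|s ∨ pqr|s = pqr|s
p|q|r|s ∧ pqr|s = p|q|r|s
p|qr|s ∨ p|q|r|s = p|qr|s

p|qr|s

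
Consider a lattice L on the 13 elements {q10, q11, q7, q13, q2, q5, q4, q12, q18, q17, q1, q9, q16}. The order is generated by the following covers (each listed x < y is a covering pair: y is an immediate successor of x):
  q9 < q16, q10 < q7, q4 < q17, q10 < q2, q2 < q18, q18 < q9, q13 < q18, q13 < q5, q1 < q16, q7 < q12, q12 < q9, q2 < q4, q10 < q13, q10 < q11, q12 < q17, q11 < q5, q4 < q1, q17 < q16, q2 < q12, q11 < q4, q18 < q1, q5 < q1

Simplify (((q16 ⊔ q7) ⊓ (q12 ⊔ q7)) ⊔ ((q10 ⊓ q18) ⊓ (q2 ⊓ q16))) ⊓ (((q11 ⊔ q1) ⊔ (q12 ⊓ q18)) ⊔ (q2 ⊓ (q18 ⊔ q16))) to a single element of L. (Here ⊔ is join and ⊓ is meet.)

q2

q16 ∨ q7 = q16
q12 ∨ q7 = q12
q16 ∧ q12 = q12
q10 ∧ q18 = q10
q2 ∧ q16 = q2
q10 ∧ q2 = q10
q12 ∨ q10 = q12
q11 ∨ q1 = q1
q12 ∧ q18 = q2
q1 ∨ q2 = q1
q18 ∨ q16 = q16
q2 ∧ q16 = q2
q1 ∨ q2 = q1
q12 ∧ q1 = q2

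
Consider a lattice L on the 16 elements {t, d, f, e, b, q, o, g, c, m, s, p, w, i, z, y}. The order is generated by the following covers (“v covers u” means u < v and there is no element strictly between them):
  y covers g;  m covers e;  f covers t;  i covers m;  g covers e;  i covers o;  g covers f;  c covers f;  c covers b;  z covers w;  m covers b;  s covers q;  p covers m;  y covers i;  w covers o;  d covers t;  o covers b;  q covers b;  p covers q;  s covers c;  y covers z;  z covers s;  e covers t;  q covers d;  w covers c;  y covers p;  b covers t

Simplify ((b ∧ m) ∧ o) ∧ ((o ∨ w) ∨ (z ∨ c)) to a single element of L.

b

b ∧ m = b
b ∧ o = b
o ∨ w = w
z ∨ c = z
w ∨ z = z
b ∧ z = b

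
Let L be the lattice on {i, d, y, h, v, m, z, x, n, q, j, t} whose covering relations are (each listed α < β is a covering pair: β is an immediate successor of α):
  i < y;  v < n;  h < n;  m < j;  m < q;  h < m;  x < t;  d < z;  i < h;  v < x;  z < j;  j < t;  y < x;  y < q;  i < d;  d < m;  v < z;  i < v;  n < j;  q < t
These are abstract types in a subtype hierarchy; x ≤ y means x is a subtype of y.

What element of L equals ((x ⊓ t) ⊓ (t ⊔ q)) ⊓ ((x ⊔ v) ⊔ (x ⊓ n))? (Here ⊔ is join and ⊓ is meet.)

x

x ∧ t = x
t ∨ q = t
x ∧ t = x
x ∨ v = x
x ∧ n = v
x ∨ v = x
x ∧ x = x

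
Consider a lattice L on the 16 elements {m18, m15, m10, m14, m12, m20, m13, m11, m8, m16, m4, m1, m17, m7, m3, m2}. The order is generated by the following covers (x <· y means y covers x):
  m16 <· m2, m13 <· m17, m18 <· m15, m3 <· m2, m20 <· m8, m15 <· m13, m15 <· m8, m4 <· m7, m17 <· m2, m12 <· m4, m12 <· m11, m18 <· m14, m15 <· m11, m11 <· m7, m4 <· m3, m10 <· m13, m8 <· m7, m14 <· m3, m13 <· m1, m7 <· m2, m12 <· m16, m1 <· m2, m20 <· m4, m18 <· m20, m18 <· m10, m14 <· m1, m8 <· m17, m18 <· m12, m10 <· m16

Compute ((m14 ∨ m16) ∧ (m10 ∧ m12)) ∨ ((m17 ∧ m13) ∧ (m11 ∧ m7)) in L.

m15

m14 ∨ m16 = m2
m10 ∧ m12 = m18
m2 ∧ m18 = m18
m17 ∧ m13 = m13
m11 ∧ m7 = m11
m13 ∧ m11 = m15
m18 ∨ m15 = m15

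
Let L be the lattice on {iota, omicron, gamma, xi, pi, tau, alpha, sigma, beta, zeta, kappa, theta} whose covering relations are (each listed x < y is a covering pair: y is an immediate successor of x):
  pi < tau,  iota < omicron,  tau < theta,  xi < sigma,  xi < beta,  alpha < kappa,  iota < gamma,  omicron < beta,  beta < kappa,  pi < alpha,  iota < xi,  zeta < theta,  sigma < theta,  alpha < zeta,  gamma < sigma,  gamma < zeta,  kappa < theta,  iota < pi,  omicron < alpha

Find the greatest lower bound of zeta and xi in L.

Common lower bounds of {zeta, xi}: iota.
The greatest among these is iota.

iota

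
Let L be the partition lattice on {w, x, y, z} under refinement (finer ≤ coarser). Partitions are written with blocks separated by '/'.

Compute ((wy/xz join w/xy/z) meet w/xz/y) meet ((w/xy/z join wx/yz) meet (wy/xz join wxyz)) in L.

w/xz/y

wy/xz ∨ w/xy/z = wxyz
wxyz ∧ w/xz/y = w/xz/y
w/xy/z ∨ wx/yz = wxyz
wy/xz ∨ wxyz = wxyz
wxyz ∧ wxyz = wxyz
w/xz/y ∧ wxyz = w/xz/y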